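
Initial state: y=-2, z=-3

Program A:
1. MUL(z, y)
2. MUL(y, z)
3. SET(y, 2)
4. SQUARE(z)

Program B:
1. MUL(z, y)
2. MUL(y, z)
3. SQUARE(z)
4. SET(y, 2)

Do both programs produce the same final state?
Yes

Program A final state: y=2, z=36
Program B final state: y=2, z=36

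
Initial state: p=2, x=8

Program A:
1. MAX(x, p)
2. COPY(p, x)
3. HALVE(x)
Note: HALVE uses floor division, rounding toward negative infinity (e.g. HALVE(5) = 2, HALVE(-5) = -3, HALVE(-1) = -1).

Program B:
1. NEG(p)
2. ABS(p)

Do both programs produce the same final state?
No

Program A final state: p=8, x=4
Program B final state: p=2, x=8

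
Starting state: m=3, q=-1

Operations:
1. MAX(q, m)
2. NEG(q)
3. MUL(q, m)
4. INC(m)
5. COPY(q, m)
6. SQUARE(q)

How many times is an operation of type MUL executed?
1

Counting MUL operations:
Step 3: MUL(q, m) ← MUL
Total: 1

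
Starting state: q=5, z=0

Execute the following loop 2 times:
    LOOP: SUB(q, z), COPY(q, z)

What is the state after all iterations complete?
q=0, z=0

Iteration trace:
Start: q=5, z=0
After iteration 1: q=0, z=0
After iteration 2: q=0, z=0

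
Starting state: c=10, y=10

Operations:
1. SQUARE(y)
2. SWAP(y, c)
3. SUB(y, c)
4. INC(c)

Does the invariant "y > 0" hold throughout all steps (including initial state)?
No, violated after step 3

The invariant is violated after step 3.

State at each step:
Initial: c=10, y=10
After step 1: c=10, y=100
After step 2: c=100, y=10
After step 3: c=100, y=-90
After step 4: c=101, y=-90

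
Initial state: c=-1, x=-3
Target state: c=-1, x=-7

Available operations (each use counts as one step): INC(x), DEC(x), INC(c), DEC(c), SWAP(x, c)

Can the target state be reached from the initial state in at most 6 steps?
Yes

Path (4 steps): DEC(x) → DEC(x) → DEC(x) → DEC(x)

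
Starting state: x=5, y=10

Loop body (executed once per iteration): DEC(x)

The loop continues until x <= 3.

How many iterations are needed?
2

Tracing iterations:
Initial: x=5, y=10
After iteration 1: x=4, y=10
After iteration 2: x=3, y=10
x <= 3 now holds, so the loop exits after 2 iterations.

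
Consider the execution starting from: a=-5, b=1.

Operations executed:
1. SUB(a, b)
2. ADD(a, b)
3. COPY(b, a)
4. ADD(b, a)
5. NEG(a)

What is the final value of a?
a = 5

Tracing execution:
Step 1: SUB(a, b) → a = -6
Step 2: ADD(a, b) → a = -5
Step 3: COPY(b, a) → a = -5
Step 4: ADD(b, a) → a = -5
Step 5: NEG(a) → a = 5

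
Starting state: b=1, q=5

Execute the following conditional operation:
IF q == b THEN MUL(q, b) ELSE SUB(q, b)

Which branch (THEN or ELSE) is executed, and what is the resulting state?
Branch: ELSE, Final state: b=1, q=4

Evaluating condition: q == b
q = 5, b = 1
Condition is False, so ELSE branch executes
After SUB(q, b): b=1, q=4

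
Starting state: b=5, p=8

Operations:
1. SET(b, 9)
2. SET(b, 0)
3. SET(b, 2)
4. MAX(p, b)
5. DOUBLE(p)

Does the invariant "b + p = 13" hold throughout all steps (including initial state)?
No, violated after step 1

The invariant is violated after step 1.

State at each step:
Initial: b=5, p=8
After step 1: b=9, p=8
After step 2: b=0, p=8
After step 3: b=2, p=8
After step 4: b=2, p=8
After step 5: b=2, p=16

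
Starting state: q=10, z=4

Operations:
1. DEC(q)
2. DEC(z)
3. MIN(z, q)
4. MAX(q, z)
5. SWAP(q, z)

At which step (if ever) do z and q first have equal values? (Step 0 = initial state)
Never

z and q never become equal during execution.

Comparing values at each step:
Initial: z=4, q=10
After step 1: z=4, q=9
After step 2: z=3, q=9
After step 3: z=3, q=9
After step 4: z=3, q=9
After step 5: z=9, q=3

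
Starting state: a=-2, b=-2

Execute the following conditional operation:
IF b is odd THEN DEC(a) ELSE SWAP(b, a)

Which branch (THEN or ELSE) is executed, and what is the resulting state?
Branch: ELSE, Final state: a=-2, b=-2

Evaluating condition: b is odd
Condition is False, so ELSE branch executes
After SWAP(b, a): a=-2, b=-2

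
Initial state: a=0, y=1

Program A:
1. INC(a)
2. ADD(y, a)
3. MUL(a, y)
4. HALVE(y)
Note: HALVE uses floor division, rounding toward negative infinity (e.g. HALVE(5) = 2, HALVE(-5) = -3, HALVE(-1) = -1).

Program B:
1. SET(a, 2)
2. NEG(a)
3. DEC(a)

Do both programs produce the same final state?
No

Program A final state: a=2, y=1
Program B final state: a=-3, y=1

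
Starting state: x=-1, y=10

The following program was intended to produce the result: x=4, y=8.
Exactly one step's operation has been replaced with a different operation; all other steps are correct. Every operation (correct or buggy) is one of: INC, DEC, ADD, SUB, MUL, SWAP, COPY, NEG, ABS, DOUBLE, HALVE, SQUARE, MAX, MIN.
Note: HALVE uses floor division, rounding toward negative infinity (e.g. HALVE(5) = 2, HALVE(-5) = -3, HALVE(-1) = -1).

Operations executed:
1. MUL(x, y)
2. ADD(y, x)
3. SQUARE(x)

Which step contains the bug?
Step 1

Trace with buggy code:
Initial: x=-1, y=10
After step 1: x=-10, y=10
After step 2: x=-10, y=0
After step 3: x=100, y=0
Actual final x=100, y=0 ≠ expected x=4, y=8.
Step 1 is the only position where a single-operation replacement can produce the expected result.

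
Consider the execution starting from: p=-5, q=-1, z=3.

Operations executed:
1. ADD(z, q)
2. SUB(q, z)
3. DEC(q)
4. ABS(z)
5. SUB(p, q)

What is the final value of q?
q = -4

Tracing execution:
Step 1: ADD(z, q) → q = -1
Step 2: SUB(q, z) → q = -3
Step 3: DEC(q) → q = -4
Step 4: ABS(z) → q = -4
Step 5: SUB(p, q) → q = -4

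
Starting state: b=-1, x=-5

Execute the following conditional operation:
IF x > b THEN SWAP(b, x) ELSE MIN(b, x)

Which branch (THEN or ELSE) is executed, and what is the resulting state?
Branch: ELSE, Final state: b=-5, x=-5

Evaluating condition: x > b
x = -5, b = -1
Condition is False, so ELSE branch executes
After MIN(b, x): b=-5, x=-5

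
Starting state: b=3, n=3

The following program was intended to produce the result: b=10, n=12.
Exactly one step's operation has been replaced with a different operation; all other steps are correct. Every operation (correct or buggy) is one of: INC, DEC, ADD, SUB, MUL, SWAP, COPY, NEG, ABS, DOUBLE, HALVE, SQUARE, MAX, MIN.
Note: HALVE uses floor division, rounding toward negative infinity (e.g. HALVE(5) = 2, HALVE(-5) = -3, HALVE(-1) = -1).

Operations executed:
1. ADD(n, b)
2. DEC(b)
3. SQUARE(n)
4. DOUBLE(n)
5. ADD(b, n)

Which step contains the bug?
Step 3

Trace with buggy code:
Initial: b=3, n=3
After step 1: b=3, n=6
After step 2: b=2, n=6
After step 3: b=2, n=36
After step 4: b=2, n=72
After step 5: b=74, n=72
Actual final b=74, n=72 ≠ expected b=10, n=12.
Step 3 is the only position where a single-operation replacement can produce the expected result.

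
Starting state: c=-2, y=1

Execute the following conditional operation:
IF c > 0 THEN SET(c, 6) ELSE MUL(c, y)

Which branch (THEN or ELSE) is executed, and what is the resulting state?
Branch: ELSE, Final state: c=-2, y=1

Evaluating condition: c > 0
c = -2
Condition is False, so ELSE branch executes
After MUL(c, y): c=-2, y=1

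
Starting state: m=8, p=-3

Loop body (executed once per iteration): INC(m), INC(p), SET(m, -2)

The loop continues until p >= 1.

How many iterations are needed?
4

Tracing iterations:
Initial: m=8, p=-3
After iteration 1: m=-2, p=-2
After iteration 2: m=-2, p=-1
After iteration 3: m=-2, p=0
After iteration 4: m=-2, p=1
p >= 1 now holds, so the loop exits after 4 iterations.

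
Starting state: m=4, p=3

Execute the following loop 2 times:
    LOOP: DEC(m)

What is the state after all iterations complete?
m=2, p=3

Iteration trace:
Start: m=4, p=3
After iteration 1: m=3, p=3
After iteration 2: m=2, p=3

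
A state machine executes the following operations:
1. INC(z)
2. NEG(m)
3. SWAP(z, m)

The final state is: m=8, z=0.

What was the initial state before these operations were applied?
m=0, z=7

Working backwards:
Final state: m=8, z=0
Before step 3 (SWAP(z, m)): m=0, z=8
Before step 2 (NEG(m)): m=0, z=8
Before step 1 (INC(z)): m=0, z=7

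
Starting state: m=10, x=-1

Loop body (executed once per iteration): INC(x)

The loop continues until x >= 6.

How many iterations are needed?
7

Tracing iterations:
Initial: m=10, x=-1
After iteration 1: m=10, x=0
After iteration 2: m=10, x=1
After iteration 3: m=10, x=2
After iteration 4: m=10, x=3
After iteration 5: m=10, x=4
After iteration 6: m=10, x=5
After iteration 7: m=10, x=6
x >= 6 now holds, so the loop exits after 7 iterations.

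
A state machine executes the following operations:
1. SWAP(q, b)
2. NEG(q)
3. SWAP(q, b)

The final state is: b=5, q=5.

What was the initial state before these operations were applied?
b=-5, q=5

Working backwards:
Final state: b=5, q=5
Before step 3 (SWAP(q, b)): b=5, q=5
Before step 2 (NEG(q)): b=5, q=-5
Before step 1 (SWAP(q, b)): b=-5, q=5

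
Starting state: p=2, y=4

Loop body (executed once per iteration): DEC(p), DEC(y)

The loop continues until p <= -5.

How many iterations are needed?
7

Tracing iterations:
Initial: p=2, y=4
After iteration 1: p=1, y=3
After iteration 2: p=0, y=2
After iteration 3: p=-1, y=1
After iteration 4: p=-2, y=0
After iteration 5: p=-3, y=-1
After iteration 6: p=-4, y=-2
After iteration 7: p=-5, y=-3
p <= -5 now holds, so the loop exits after 7 iterations.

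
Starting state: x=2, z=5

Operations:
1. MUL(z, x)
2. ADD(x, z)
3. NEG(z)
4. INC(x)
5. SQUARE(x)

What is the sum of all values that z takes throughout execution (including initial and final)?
-5

Values of z at each step:
Initial: z = 5
After step 1: z = 10
After step 2: z = 10
After step 3: z = -10
After step 4: z = -10
After step 5: z = -10
Sum = 5 + 10 + 10 + -10 + -10 + -10 = -5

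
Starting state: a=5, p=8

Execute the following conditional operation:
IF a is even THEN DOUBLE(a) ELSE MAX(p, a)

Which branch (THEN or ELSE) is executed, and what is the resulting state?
Branch: ELSE, Final state: a=5, p=8

Evaluating condition: a is even
Condition is False, so ELSE branch executes
After MAX(p, a): a=5, p=8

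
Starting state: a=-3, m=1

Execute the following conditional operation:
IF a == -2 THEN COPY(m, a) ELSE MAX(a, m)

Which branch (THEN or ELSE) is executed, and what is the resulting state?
Branch: ELSE, Final state: a=1, m=1

Evaluating condition: a == -2
a = -3
Condition is False, so ELSE branch executes
After MAX(a, m): a=1, m=1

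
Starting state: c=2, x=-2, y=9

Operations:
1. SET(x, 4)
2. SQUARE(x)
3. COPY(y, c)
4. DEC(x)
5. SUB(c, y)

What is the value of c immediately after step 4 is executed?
c = 2

Tracing c through execution:
Initial: c = 2
After step 1 (SET(x, 4)): c = 2
After step 2 (SQUARE(x)): c = 2
After step 3 (COPY(y, c)): c = 2
After step 4 (DEC(x)): c = 2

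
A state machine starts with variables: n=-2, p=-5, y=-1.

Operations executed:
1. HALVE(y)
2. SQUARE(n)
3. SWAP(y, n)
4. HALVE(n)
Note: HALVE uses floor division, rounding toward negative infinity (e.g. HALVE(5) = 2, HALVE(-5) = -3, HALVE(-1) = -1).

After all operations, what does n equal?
n = -1

Tracing execution:
Step 1: HALVE(y) → n = -2
Step 2: SQUARE(n) → n = 4
Step 3: SWAP(y, n) → n = -1
Step 4: HALVE(n) → n = -1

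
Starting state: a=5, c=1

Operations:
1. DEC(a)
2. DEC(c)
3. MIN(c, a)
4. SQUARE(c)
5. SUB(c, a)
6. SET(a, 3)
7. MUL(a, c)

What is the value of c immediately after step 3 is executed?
c = 0

Tracing c through execution:
Initial: c = 1
After step 1 (DEC(a)): c = 1
After step 2 (DEC(c)): c = 0
After step 3 (MIN(c, a)): c = 0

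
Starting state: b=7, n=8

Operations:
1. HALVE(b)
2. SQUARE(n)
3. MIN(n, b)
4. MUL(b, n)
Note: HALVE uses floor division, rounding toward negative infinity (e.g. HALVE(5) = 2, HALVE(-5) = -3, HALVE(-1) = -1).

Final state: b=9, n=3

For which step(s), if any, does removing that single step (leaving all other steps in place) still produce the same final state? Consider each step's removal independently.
Step(s) 2

Testing removal of each single step:
Without step 1: final = b=49, n=7 (different)
Without step 2: final = b=9, n=3 (same)
Without step 3: final = b=192, n=64 (different)
Without step 4: final = b=3, n=3 (different)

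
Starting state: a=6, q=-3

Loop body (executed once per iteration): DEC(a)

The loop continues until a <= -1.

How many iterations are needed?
7

Tracing iterations:
Initial: a=6, q=-3
After iteration 1: a=5, q=-3
After iteration 2: a=4, q=-3
After iteration 3: a=3, q=-3
After iteration 4: a=2, q=-3
After iteration 5: a=1, q=-3
After iteration 6: a=0, q=-3
After iteration 7: a=-1, q=-3
a <= -1 now holds, so the loop exits after 7 iterations.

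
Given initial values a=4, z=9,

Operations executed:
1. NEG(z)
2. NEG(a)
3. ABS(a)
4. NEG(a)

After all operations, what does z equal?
z = -9

Tracing execution:
Step 1: NEG(z) → z = -9
Step 2: NEG(a) → z = -9
Step 3: ABS(a) → z = -9
Step 4: NEG(a) → z = -9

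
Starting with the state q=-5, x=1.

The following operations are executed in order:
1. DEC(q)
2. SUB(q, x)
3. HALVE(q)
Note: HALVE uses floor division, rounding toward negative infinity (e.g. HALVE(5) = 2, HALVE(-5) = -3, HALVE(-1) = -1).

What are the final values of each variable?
{q: -4, x: 1}

Step-by-step execution:
Initial: q=-5, x=1
After step 1 (DEC(q)): q=-6, x=1
After step 2 (SUB(q, x)): q=-7, x=1
After step 3 (HALVE(q)): q=-4, x=1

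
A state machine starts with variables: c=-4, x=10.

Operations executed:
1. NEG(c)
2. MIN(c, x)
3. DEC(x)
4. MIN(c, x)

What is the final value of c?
c = 4

Tracing execution:
Step 1: NEG(c) → c = 4
Step 2: MIN(c, x) → c = 4
Step 3: DEC(x) → c = 4
Step 4: MIN(c, x) → c = 4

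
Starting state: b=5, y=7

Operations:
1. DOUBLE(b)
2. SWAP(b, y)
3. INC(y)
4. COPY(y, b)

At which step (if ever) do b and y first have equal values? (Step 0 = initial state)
Step 4

b and y first become equal after step 4.

Comparing values at each step:
Initial: b=5, y=7
After step 1: b=10, y=7
After step 2: b=7, y=10
After step 3: b=7, y=11
After step 4: b=7, y=7 ← equal!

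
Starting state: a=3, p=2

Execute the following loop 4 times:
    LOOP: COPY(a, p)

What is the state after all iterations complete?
a=2, p=2

Iteration trace:
Start: a=3, p=2
After iteration 1: a=2, p=2
After iteration 2: a=2, p=2
After iteration 3: a=2, p=2
After iteration 4: a=2, p=2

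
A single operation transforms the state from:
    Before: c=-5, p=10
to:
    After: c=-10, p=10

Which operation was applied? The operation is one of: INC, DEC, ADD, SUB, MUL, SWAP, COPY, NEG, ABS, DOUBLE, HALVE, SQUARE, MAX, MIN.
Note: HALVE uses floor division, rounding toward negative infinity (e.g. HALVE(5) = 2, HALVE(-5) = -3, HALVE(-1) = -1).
DOUBLE(c)

Analyzing the change:
Before: c=-5, p=10
After: c=-10, p=10
Variable c changed from -5 to -10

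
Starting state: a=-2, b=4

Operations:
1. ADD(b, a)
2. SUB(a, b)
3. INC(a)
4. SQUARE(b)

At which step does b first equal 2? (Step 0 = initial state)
Step 1

Tracing b:
Initial: b = 4
After step 1: b = 2 ← first occurrence
After step 2: b = 2
After step 3: b = 2
After step 4: b = 4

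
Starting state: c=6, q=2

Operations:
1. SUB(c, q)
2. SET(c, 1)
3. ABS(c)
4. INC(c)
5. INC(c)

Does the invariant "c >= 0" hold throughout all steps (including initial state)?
Yes

The invariant holds at every step.

State at each step:
Initial: c=6, q=2
After step 1: c=4, q=2
After step 2: c=1, q=2
After step 3: c=1, q=2
After step 4: c=2, q=2
After step 5: c=3, q=2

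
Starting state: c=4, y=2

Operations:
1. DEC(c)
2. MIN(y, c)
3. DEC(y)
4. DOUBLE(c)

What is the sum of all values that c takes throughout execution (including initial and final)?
19

Values of c at each step:
Initial: c = 4
After step 1: c = 3
After step 2: c = 3
After step 3: c = 3
After step 4: c = 6
Sum = 4 + 3 + 3 + 3 + 6 = 19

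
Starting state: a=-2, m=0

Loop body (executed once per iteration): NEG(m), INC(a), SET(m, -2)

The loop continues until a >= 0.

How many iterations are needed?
2

Tracing iterations:
Initial: a=-2, m=0
After iteration 1: a=-1, m=-2
After iteration 2: a=0, m=-2
a >= 0 now holds, so the loop exits after 2 iterations.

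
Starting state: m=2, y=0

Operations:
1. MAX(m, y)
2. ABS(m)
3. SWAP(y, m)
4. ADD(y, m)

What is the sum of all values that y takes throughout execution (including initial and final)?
4

Values of y at each step:
Initial: y = 0
After step 1: y = 0
After step 2: y = 0
After step 3: y = 2
After step 4: y = 2
Sum = 0 + 0 + 0 + 2 + 2 = 4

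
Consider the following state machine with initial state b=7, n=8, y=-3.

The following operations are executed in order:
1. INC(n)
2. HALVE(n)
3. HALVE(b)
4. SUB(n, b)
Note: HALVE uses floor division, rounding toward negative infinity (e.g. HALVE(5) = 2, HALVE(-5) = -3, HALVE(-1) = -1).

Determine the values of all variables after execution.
{b: 3, n: 1, y: -3}

Step-by-step execution:
Initial: b=7, n=8, y=-3
After step 1 (INC(n)): b=7, n=9, y=-3
After step 2 (HALVE(n)): b=7, n=4, y=-3
After step 3 (HALVE(b)): b=3, n=4, y=-3
After step 4 (SUB(n, b)): b=3, n=1, y=-3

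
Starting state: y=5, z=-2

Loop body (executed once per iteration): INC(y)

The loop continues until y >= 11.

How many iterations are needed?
6

Tracing iterations:
Initial: y=5, z=-2
After iteration 1: y=6, z=-2
After iteration 2: y=7, z=-2
After iteration 3: y=8, z=-2
After iteration 4: y=9, z=-2
After iteration 5: y=10, z=-2
After iteration 6: y=11, z=-2
y >= 11 now holds, so the loop exits after 6 iterations.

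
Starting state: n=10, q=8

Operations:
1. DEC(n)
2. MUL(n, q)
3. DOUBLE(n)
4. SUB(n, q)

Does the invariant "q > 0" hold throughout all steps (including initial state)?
Yes

The invariant holds at every step.

State at each step:
Initial: n=10, q=8
After step 1: n=9, q=8
After step 2: n=72, q=8
After step 3: n=144, q=8
After step 4: n=136, q=8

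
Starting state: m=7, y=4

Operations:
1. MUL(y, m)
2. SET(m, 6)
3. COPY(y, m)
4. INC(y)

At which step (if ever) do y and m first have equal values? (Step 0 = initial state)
Step 3

y and m first become equal after step 3.

Comparing values at each step:
Initial: y=4, m=7
After step 1: y=28, m=7
After step 2: y=28, m=6
After step 3: y=6, m=6 ← equal!
After step 4: y=7, m=6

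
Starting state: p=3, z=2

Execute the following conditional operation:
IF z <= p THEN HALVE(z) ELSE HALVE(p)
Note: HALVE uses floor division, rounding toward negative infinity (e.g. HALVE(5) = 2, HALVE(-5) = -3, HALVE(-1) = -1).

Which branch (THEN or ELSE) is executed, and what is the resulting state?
Branch: THEN, Final state: p=3, z=1

Evaluating condition: z <= p
z = 2, p = 3
Condition is True, so THEN branch executes
After HALVE(z): p=3, z=1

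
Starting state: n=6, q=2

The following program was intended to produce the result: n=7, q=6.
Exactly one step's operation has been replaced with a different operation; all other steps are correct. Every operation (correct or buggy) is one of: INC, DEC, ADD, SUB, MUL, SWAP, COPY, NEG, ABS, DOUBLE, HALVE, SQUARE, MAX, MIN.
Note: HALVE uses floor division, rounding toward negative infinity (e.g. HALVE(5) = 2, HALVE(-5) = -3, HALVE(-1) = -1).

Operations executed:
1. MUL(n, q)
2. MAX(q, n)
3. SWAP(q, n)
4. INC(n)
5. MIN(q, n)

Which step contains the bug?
Step 1

Trace with buggy code:
Initial: n=6, q=2
After step 1: n=12, q=2
After step 2: n=12, q=12
After step 3: n=12, q=12
After step 4: n=13, q=12
After step 5: n=13, q=12
Actual final n=13, q=12 ≠ expected n=7, q=6.
Step 1 is the only position where a single-operation replacement can produce the expected result.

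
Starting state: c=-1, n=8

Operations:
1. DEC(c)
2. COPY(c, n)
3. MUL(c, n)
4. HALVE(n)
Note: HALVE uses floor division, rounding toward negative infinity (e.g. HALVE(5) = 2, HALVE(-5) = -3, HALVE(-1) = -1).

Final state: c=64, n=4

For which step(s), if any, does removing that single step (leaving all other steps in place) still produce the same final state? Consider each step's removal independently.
Step(s) 1

Testing removal of each single step:
Without step 1: final = c=64, n=4 (same)
Without step 2: final = c=-16, n=4 (different)
Without step 3: final = c=8, n=4 (different)
Without step 4: final = c=64, n=8 (different)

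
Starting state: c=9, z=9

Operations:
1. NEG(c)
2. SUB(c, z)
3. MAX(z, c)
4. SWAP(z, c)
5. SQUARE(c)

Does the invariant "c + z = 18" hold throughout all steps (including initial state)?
No, violated after step 1

The invariant is violated after step 1.

State at each step:
Initial: c=9, z=9
After step 1: c=-9, z=9
After step 2: c=-18, z=9
After step 3: c=-18, z=9
After step 4: c=9, z=-18
After step 5: c=81, z=-18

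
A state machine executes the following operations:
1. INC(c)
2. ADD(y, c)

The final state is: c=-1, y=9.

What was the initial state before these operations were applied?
c=-2, y=10

Working backwards:
Final state: c=-1, y=9
Before step 2 (ADD(y, c)): c=-1, y=10
Before step 1 (INC(c)): c=-2, y=10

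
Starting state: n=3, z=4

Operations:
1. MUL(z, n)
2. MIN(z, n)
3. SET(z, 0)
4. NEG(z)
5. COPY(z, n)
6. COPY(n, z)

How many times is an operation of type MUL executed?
1

Counting MUL operations:
Step 1: MUL(z, n) ← MUL
Total: 1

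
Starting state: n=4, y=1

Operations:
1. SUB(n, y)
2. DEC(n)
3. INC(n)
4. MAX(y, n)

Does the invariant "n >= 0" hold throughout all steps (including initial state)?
Yes

The invariant holds at every step.

State at each step:
Initial: n=4, y=1
After step 1: n=3, y=1
After step 2: n=2, y=1
After step 3: n=3, y=1
After step 4: n=3, y=3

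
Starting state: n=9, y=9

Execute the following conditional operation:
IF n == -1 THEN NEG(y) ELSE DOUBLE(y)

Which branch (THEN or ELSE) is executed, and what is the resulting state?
Branch: ELSE, Final state: n=9, y=18

Evaluating condition: n == -1
n = 9
Condition is False, so ELSE branch executes
After DOUBLE(y): n=9, y=18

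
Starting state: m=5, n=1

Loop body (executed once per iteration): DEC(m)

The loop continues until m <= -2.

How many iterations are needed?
7

Tracing iterations:
Initial: m=5, n=1
After iteration 1: m=4, n=1
After iteration 2: m=3, n=1
After iteration 3: m=2, n=1
After iteration 4: m=1, n=1
After iteration 5: m=0, n=1
After iteration 6: m=-1, n=1
After iteration 7: m=-2, n=1
m <= -2 now holds, so the loop exits after 7 iterations.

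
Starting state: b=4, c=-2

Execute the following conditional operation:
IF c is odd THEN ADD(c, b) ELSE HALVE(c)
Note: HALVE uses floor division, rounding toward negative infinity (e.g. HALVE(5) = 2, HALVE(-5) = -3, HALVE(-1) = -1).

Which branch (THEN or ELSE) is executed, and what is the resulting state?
Branch: ELSE, Final state: b=4, c=-1

Evaluating condition: c is odd
Condition is False, so ELSE branch executes
After HALVE(c): b=4, c=-1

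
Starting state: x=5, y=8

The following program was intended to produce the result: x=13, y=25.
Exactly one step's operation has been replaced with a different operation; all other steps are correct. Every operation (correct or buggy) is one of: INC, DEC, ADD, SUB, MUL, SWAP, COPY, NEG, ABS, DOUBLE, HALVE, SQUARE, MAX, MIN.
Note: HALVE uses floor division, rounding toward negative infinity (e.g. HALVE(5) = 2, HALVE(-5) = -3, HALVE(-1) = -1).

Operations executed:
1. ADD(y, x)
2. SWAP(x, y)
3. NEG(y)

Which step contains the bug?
Step 3

Trace with buggy code:
Initial: x=5, y=8
After step 1: x=5, y=13
After step 2: x=13, y=5
After step 3: x=13, y=-5
Actual final x=13, y=-5 ≠ expected x=13, y=25.
Step 3 is the only position where a single-operation replacement can produce the expected result.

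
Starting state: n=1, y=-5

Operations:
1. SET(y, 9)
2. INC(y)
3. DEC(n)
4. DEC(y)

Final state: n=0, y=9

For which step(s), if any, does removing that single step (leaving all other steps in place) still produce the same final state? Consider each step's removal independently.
None - removing any single step changes the final result

Testing removal of each single step:
Without step 1: final = n=0, y=-5 (different)
Without step 2: final = n=0, y=8 (different)
Without step 3: final = n=1, y=9 (different)
Without step 4: final = n=0, y=10 (different)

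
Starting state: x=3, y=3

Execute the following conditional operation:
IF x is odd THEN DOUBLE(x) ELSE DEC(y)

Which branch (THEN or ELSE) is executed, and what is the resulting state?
Branch: THEN, Final state: x=6, y=3

Evaluating condition: x is odd
Condition is True, so THEN branch executes
After DOUBLE(x): x=6, y=3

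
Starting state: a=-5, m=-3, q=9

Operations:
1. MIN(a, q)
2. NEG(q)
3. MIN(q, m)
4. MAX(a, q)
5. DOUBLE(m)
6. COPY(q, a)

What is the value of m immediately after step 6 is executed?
m = -6

Tracing m through execution:
Initial: m = -3
After step 1 (MIN(a, q)): m = -3
After step 2 (NEG(q)): m = -3
After step 3 (MIN(q, m)): m = -3
After step 4 (MAX(a, q)): m = -3
After step 5 (DOUBLE(m)): m = -6
After step 6 (COPY(q, a)): m = -6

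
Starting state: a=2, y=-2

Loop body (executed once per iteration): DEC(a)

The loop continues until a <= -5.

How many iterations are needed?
7

Tracing iterations:
Initial: a=2, y=-2
After iteration 1: a=1, y=-2
After iteration 2: a=0, y=-2
After iteration 3: a=-1, y=-2
After iteration 4: a=-2, y=-2
After iteration 5: a=-3, y=-2
After iteration 6: a=-4, y=-2
After iteration 7: a=-5, y=-2
a <= -5 now holds, so the loop exits after 7 iterations.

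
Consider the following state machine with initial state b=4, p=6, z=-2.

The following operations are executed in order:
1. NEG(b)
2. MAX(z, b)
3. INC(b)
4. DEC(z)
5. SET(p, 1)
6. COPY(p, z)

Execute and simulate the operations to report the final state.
{b: -3, p: -3, z: -3}

Step-by-step execution:
Initial: b=4, p=6, z=-2
After step 1 (NEG(b)): b=-4, p=6, z=-2
After step 2 (MAX(z, b)): b=-4, p=6, z=-2
After step 3 (INC(b)): b=-3, p=6, z=-2
After step 4 (DEC(z)): b=-3, p=6, z=-3
After step 5 (SET(p, 1)): b=-3, p=1, z=-3
After step 6 (COPY(p, z)): b=-3, p=-3, z=-3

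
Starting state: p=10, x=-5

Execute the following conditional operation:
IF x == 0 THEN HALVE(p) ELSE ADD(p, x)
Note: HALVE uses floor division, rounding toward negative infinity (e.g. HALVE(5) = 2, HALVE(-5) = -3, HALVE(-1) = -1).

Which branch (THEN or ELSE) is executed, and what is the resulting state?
Branch: ELSE, Final state: p=5, x=-5

Evaluating condition: x == 0
x = -5
Condition is False, so ELSE branch executes
After ADD(p, x): p=5, x=-5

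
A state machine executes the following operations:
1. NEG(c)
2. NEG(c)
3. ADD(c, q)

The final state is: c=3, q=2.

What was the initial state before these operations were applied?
c=1, q=2

Working backwards:
Final state: c=3, q=2
Before step 3 (ADD(c, q)): c=1, q=2
Before step 2 (NEG(c)): c=-1, q=2
Before step 1 (NEG(c)): c=1, q=2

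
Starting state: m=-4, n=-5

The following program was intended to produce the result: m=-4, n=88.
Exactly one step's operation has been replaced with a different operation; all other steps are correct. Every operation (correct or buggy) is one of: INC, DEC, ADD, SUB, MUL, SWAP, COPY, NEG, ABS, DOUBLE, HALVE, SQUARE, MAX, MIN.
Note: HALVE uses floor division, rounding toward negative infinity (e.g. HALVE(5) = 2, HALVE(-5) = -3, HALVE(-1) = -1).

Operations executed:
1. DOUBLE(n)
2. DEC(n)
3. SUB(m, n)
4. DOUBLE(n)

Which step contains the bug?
Step 3

Trace with buggy code:
Initial: m=-4, n=-5
After step 1: m=-4, n=-10
After step 2: m=-4, n=-11
After step 3: m=7, n=-11
After step 4: m=7, n=-22
Actual final m=7, n=-22 ≠ expected m=-4, n=88.
Step 3 is the only position where a single-operation replacement can produce the expected result.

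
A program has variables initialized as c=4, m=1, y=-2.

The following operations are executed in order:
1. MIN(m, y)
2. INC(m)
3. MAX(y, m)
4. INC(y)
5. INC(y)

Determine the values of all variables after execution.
{c: 4, m: -1, y: 1}

Step-by-step execution:
Initial: c=4, m=1, y=-2
After step 1 (MIN(m, y)): c=4, m=-2, y=-2
After step 2 (INC(m)): c=4, m=-1, y=-2
After step 3 (MAX(y, m)): c=4, m=-1, y=-1
After step 4 (INC(y)): c=4, m=-1, y=0
After step 5 (INC(y)): c=4, m=-1, y=1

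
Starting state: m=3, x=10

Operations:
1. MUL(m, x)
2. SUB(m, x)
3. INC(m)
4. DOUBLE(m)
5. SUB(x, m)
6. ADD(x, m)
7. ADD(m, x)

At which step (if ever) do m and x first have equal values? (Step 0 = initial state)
Never

m and x never become equal during execution.

Comparing values at each step:
Initial: m=3, x=10
After step 1: m=30, x=10
After step 2: m=20, x=10
After step 3: m=21, x=10
After step 4: m=42, x=10
After step 5: m=42, x=-32
After step 6: m=42, x=10
After step 7: m=52, x=10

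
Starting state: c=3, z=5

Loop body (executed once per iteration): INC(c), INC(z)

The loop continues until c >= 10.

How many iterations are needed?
7

Tracing iterations:
Initial: c=3, z=5
After iteration 1: c=4, z=6
After iteration 2: c=5, z=7
After iteration 3: c=6, z=8
After iteration 4: c=7, z=9
After iteration 5: c=8, z=10
After iteration 6: c=9, z=11
After iteration 7: c=10, z=12
c >= 10 now holds, so the loop exits after 7 iterations.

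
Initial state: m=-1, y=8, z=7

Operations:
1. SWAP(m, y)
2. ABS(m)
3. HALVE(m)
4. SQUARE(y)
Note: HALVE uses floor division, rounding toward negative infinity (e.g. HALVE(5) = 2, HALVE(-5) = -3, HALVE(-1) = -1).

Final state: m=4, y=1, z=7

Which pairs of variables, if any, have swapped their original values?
None

Comparing initial and final values:
m: -1 → 4
z: 7 → 7
y: 8 → 1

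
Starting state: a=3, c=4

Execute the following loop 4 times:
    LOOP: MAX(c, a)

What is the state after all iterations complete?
a=3, c=4

Iteration trace:
Start: a=3, c=4
After iteration 1: a=3, c=4
After iteration 2: a=3, c=4
After iteration 3: a=3, c=4
After iteration 4: a=3, c=4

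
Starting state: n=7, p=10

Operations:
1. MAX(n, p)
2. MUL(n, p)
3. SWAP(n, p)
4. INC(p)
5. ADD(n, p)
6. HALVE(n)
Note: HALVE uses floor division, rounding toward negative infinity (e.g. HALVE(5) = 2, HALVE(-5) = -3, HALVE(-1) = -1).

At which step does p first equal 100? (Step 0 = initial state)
Step 3

Tracing p:
Initial: p = 10
After step 1: p = 10
After step 2: p = 10
After step 3: p = 100 ← first occurrence
After step 4: p = 101
After step 5: p = 101
After step 6: p = 101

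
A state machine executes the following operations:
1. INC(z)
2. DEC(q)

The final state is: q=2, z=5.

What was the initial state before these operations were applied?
q=3, z=4

Working backwards:
Final state: q=2, z=5
Before step 2 (DEC(q)): q=3, z=5
Before step 1 (INC(z)): q=3, z=4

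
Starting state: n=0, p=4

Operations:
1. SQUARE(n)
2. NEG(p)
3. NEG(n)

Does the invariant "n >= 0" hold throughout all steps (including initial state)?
Yes

The invariant holds at every step.

State at each step:
Initial: n=0, p=4
After step 1: n=0, p=4
After step 2: n=0, p=-4
After step 3: n=0, p=-4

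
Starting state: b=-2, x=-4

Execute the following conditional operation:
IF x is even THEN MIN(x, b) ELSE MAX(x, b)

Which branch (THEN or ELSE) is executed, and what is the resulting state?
Branch: THEN, Final state: b=-2, x=-4

Evaluating condition: x is even
Condition is True, so THEN branch executes
After MIN(x, b): b=-2, x=-4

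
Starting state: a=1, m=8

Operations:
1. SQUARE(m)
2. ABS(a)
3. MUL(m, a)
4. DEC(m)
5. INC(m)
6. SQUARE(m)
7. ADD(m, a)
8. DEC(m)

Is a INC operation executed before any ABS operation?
No

First INC: step 5
First ABS: step 2
Since 5 > 2, ABS comes first.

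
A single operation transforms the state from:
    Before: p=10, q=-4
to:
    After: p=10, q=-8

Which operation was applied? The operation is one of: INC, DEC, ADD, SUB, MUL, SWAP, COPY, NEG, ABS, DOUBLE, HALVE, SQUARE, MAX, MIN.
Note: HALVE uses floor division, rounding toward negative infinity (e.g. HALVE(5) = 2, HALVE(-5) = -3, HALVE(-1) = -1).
DOUBLE(q)

Analyzing the change:
Before: p=10, q=-4
After: p=10, q=-8
Variable q changed from -4 to -8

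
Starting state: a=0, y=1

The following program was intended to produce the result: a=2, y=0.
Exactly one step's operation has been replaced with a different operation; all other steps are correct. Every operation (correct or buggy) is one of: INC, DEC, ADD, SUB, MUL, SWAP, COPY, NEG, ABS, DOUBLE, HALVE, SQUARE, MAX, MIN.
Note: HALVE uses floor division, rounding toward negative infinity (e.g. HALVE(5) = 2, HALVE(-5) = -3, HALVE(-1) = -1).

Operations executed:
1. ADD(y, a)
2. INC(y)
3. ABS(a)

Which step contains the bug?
Step 3

Trace with buggy code:
Initial: a=0, y=1
After step 1: a=0, y=1
After step 2: a=0, y=2
After step 3: a=0, y=2
Actual final a=0, y=2 ≠ expected a=2, y=0.
Step 3 is the only position where a single-operation replacement can produce the expected result.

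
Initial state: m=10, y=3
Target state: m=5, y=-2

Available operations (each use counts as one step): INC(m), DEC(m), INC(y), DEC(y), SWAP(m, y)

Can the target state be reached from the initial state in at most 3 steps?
No

The target state cannot be reached within 3 steps.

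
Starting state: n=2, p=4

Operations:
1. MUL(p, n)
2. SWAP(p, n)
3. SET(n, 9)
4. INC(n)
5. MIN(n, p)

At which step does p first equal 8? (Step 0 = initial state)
Step 1

Tracing p:
Initial: p = 4
After step 1: p = 8 ← first occurrence
After step 2: p = 2
After step 3: p = 2
After step 4: p = 2
After step 5: p = 2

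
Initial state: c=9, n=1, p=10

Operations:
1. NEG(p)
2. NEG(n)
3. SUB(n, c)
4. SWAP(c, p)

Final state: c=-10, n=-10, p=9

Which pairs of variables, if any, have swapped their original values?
None

Comparing initial and final values:
p: 10 → 9
c: 9 → -10
n: 1 → -10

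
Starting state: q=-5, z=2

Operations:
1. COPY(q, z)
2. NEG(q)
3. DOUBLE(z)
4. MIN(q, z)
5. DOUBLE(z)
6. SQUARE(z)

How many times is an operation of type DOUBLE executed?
2

Counting DOUBLE operations:
Step 3: DOUBLE(z) ← DOUBLE
Step 5: DOUBLE(z) ← DOUBLE
Total: 2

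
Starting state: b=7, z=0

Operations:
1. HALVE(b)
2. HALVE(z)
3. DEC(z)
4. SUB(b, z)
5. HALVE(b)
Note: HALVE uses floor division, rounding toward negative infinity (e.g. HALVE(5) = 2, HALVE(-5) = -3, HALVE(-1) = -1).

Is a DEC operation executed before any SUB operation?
Yes

First DEC: step 3
First SUB: step 4
Since 3 < 4, DEC comes first.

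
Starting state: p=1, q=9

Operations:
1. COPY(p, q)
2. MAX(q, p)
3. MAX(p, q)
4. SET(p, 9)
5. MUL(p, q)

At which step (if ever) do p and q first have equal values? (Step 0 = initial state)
Step 1

p and q first become equal after step 1.

Comparing values at each step:
Initial: p=1, q=9
After step 1: p=9, q=9 ← equal!
After step 2: p=9, q=9 ← equal!
After step 3: p=9, q=9 ← equal!
After step 4: p=9, q=9 ← equal!
After step 5: p=81, q=9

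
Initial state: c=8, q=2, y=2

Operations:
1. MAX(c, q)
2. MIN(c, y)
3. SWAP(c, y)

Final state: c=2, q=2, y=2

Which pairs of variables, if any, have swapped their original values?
None

Comparing initial and final values:
c: 8 → 2
y: 2 → 2
q: 2 → 2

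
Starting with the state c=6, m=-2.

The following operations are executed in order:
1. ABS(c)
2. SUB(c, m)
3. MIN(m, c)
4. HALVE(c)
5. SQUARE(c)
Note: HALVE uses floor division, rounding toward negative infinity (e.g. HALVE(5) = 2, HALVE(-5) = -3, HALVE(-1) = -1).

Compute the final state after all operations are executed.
{c: 16, m: -2}

Step-by-step execution:
Initial: c=6, m=-2
After step 1 (ABS(c)): c=6, m=-2
After step 2 (SUB(c, m)): c=8, m=-2
After step 3 (MIN(m, c)): c=8, m=-2
After step 4 (HALVE(c)): c=4, m=-2
After step 5 (SQUARE(c)): c=16, m=-2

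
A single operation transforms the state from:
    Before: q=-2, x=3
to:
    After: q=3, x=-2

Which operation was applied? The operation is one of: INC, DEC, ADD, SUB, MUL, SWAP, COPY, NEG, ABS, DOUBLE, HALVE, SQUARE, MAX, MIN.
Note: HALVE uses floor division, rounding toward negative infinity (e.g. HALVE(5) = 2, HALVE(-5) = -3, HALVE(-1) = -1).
SWAP(x, q)

Analyzing the change:
Before: q=-2, x=3
After: q=3, x=-2
Variable x changed from 3 to -2
Variable q changed from -2 to 3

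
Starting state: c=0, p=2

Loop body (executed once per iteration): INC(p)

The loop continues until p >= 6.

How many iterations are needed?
4

Tracing iterations:
Initial: c=0, p=2
After iteration 1: c=0, p=3
After iteration 2: c=0, p=4
After iteration 3: c=0, p=5
After iteration 4: c=0, p=6
p >= 6 now holds, so the loop exits after 4 iterations.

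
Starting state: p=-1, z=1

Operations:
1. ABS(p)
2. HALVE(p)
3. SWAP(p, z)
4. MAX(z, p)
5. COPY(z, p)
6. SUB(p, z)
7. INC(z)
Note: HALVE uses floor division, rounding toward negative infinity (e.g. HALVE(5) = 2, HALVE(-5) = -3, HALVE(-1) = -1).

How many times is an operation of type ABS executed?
1

Counting ABS operations:
Step 1: ABS(p) ← ABS
Total: 1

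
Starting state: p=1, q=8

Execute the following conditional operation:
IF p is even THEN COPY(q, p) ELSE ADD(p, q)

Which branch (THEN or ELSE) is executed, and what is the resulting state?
Branch: ELSE, Final state: p=9, q=8

Evaluating condition: p is even
Condition is False, so ELSE branch executes
After ADD(p, q): p=9, q=8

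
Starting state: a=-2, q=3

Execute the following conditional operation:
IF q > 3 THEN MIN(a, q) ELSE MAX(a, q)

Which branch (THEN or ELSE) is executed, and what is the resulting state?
Branch: ELSE, Final state: a=3, q=3

Evaluating condition: q > 3
q = 3
Condition is False, so ELSE branch executes
After MAX(a, q): a=3, q=3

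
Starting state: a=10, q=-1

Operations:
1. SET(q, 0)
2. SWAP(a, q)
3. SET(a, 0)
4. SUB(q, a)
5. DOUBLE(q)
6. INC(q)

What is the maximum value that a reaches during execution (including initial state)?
10

Values of a at each step:
Initial: a = 10 ← maximum
After step 1: a = 10
After step 2: a = 0
After step 3: a = 0
After step 4: a = 0
After step 5: a = 0
After step 6: a = 0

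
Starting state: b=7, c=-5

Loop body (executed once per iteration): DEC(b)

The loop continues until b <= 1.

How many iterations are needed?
6

Tracing iterations:
Initial: b=7, c=-5
After iteration 1: b=6, c=-5
After iteration 2: b=5, c=-5
After iteration 3: b=4, c=-5
After iteration 4: b=3, c=-5
After iteration 5: b=2, c=-5
After iteration 6: b=1, c=-5
b <= 1 now holds, so the loop exits after 6 iterations.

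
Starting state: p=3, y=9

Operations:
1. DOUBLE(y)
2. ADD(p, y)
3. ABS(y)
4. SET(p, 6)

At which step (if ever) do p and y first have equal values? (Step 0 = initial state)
Never

p and y never become equal during execution.

Comparing values at each step:
Initial: p=3, y=9
After step 1: p=3, y=18
After step 2: p=21, y=18
After step 3: p=21, y=18
After step 4: p=6, y=18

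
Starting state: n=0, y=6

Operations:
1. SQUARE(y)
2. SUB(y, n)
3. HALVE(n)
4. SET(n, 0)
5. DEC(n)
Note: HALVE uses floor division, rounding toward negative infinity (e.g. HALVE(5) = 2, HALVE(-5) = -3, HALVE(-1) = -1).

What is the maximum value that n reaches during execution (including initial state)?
0

Values of n at each step:
Initial: n = 0 ← maximum
After step 1: n = 0
After step 2: n = 0
After step 3: n = 0
After step 4: n = 0
After step 5: n = -1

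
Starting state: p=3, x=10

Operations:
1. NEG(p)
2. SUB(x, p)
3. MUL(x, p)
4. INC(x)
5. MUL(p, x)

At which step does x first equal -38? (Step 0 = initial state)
Step 4

Tracing x:
Initial: x = 10
After step 1: x = 10
After step 2: x = 13
After step 3: x = -39
After step 4: x = -38 ← first occurrence
After step 5: x = -38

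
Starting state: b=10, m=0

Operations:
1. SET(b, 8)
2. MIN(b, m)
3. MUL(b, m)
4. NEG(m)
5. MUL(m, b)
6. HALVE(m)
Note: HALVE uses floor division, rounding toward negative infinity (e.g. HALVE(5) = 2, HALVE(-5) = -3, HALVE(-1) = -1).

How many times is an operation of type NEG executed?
1

Counting NEG operations:
Step 4: NEG(m) ← NEG
Total: 1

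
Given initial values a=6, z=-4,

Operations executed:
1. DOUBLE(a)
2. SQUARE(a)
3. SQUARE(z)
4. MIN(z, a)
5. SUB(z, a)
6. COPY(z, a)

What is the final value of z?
z = 144

Tracing execution:
Step 1: DOUBLE(a) → z = -4
Step 2: SQUARE(a) → z = -4
Step 3: SQUARE(z) → z = 16
Step 4: MIN(z, a) → z = 16
Step 5: SUB(z, a) → z = -128
Step 6: COPY(z, a) → z = 144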